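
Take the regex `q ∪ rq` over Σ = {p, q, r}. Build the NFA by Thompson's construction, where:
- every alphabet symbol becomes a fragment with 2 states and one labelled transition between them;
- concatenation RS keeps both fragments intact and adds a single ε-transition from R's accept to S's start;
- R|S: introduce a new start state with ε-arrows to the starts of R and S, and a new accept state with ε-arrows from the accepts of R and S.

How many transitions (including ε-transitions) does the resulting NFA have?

Building bottom-up:
Each of the 3 symbol leaves contributes 1 transition (1 symbol, 0 ε).
  rq → 3 transitions (2 symbol, 1 ε)
  q ∪ rq → 8 transitions (3 symbol, 5 ε)

8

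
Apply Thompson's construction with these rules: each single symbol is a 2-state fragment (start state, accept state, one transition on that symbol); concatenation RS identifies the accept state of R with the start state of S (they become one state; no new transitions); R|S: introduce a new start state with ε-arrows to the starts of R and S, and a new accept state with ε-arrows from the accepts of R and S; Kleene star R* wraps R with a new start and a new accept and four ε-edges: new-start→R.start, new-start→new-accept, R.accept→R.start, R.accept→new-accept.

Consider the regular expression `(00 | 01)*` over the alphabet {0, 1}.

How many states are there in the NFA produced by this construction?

10

Building bottom-up:
Each of the 4 symbol leaves contributes a 2-state fragment.
  00 = 3 states
  01 = 3 states
  00 | 01 = 8 states
  (00 | 01)* = 10 states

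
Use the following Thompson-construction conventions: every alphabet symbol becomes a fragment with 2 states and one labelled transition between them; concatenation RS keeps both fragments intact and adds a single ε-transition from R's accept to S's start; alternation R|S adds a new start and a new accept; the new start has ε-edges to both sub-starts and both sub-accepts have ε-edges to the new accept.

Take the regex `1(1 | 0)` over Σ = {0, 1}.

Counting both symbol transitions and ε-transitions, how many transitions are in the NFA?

Building bottom-up:
Each of the 3 symbol leaves contributes 1 transition (1 symbol, 0 ε).
  1 | 0 = 6 transitions (2 symbol, 4 ε)
  1(1 | 0) = 8 transitions (3 symbol, 5 ε)

8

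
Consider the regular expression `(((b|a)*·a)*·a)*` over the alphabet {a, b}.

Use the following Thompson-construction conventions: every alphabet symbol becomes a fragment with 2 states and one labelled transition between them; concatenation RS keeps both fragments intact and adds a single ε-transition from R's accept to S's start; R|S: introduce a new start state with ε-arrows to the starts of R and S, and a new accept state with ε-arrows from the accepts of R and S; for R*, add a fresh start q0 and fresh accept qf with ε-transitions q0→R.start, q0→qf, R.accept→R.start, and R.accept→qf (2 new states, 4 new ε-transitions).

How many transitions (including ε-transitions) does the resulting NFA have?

22

Recursing over subexpressions:
Each of the 4 symbol leaves contributes 1 transition (1 symbol, 0 ε).
  b|a → 6 transitions (2 symbol, 4 ε)
  (b|a)* → 10 transitions (2 symbol, 8 ε)
  (b|a)*·a → 12 transitions (3 symbol, 9 ε)
  ((b|a)*·a)* → 16 transitions (3 symbol, 13 ε)
  ((b|a)*·a)*·a → 18 transitions (4 symbol, 14 ε)
  (((b|a)*·a)*·a)* → 22 transitions (4 symbol, 18 ε)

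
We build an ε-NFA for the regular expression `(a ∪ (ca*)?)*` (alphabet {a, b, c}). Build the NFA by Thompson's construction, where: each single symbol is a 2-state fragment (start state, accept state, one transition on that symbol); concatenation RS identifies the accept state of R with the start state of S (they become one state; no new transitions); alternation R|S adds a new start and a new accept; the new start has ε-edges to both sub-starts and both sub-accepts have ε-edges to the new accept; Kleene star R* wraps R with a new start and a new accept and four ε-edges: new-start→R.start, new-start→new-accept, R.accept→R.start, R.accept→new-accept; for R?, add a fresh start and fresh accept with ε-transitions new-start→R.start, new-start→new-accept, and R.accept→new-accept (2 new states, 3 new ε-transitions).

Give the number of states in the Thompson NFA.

13

Recursing over subexpressions:
Each of the 3 symbol leaves contributes a 2-state fragment.
  a* → 4 states
  ca* → 5 states
  (ca*)? → 7 states
  a ∪ (ca*)? → 11 states
  (a ∪ (ca*)?)* → 13 states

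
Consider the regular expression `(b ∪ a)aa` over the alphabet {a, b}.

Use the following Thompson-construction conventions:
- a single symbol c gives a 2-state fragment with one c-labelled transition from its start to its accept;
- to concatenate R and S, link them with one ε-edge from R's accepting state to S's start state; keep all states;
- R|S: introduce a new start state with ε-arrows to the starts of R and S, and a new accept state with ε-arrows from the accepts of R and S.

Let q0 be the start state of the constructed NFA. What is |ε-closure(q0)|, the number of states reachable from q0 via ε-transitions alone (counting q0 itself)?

3

Work bottom-up. For each fragment F, track |ε-closure(F.start)| and whether F's accept lies in that closure (i.e. whether F accepts ε). A single-symbol fragment has closure size 1 and does not accept ε.
  b ∪ a : new start ε-reaches every alternative's start; none of them accept ε, so the new accept is not reached: |ε-closure| = 1 + 1 + 1 = 3
  (b ∪ a)aa : |ε-closure| equals the left operand's closure size = 3 (its accept is not ε-reachable, so the closure stops there)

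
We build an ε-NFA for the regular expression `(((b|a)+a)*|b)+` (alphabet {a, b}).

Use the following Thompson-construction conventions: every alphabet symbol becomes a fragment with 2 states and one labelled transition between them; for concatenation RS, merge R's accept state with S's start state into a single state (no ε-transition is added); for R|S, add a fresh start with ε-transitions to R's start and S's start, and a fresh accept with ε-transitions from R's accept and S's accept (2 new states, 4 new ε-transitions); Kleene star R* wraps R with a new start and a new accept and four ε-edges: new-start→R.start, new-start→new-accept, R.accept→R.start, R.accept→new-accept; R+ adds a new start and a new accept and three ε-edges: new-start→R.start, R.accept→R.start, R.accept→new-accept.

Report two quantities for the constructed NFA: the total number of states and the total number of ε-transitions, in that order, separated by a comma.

Per subexpression:
Each of the 4 symbol leaves contributes 2 states and 0 ε-transitions.
  b|a = 6 states, 4 ε-transitions
  (b|a)+ = 8 states, 7 ε-transitions
  (b|a)+a = 9 states, 7 ε-transitions
  ((b|a)+a)* = 11 states, 11 ε-transitions
  ((b|a)+a)*|b = 15 states, 15 ε-transitions
  (((b|a)+a)*|b)+ = 17 states, 18 ε-transitions

17, 18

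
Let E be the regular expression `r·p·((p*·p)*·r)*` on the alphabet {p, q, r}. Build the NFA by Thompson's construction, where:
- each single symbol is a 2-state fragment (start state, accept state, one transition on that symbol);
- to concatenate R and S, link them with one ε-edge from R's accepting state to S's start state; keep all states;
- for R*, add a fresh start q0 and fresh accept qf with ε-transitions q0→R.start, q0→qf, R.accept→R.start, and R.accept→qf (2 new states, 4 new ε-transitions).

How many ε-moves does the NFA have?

Recursing over subexpressions:
Each of the 5 symbol leaves contributes 0 ε-transitions.
  p* → 4 ε-transitions
  p*·p → 5 ε-transitions
  (p*·p)* → 9 ε-transitions
  (p*·p)*·r → 10 ε-transitions
  ((p*·p)*·r)* → 14 ε-transitions
  r·p·((p*·p)*·r)* → 16 ε-transitions

16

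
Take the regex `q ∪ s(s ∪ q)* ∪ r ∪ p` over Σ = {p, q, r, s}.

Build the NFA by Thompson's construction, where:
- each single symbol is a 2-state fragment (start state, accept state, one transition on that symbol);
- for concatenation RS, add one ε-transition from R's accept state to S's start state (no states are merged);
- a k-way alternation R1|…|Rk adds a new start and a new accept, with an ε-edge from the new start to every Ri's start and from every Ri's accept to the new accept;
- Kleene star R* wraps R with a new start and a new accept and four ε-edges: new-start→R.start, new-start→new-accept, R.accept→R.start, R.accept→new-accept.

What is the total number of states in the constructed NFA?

Per subexpression:
Each of the 6 symbol leaves contributes a 2-state fragment.
  s ∪ q → 6 states
  (s ∪ q)* → 8 states
  s(s ∪ q)* → 10 states
  q ∪ s(s ∪ q)* ∪ r ∪ p → 18 states

18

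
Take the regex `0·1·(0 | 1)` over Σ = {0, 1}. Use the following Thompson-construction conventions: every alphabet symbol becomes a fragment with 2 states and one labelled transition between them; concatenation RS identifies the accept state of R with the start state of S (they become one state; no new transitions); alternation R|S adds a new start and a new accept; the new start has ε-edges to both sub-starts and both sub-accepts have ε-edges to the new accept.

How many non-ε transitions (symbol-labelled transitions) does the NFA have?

4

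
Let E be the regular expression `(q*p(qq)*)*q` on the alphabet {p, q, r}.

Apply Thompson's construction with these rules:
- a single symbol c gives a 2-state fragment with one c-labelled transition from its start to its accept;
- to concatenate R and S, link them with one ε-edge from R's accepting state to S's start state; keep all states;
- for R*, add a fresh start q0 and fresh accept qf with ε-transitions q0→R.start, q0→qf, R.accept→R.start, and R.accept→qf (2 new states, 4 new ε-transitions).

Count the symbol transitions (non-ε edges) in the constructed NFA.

Building bottom-up:
Each of the 5 symbol leaves contributes exactly 1 symbol transition.
  q* = 1 symbol transition
  qq = 2 symbol transitions
  (qq)* = 2 symbol transitions
  q*p(qq)* = 4 symbol transitions
  (q*p(qq)*)* = 4 symbol transitions
  (q*p(qq)*)*q = 5 symbol transitions

5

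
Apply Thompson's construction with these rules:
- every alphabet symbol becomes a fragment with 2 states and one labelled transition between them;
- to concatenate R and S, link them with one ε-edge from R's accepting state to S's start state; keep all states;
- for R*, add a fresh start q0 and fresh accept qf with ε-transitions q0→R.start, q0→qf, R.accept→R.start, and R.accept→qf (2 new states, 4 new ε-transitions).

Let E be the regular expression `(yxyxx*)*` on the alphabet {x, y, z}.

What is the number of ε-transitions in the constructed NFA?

Building bottom-up:
Each of the 5 symbol leaves contributes 0 ε-transitions.
  x* : 4 ε-transitions
  yxyxx* : 8 ε-transitions
  (yxyxx*)* : 12 ε-transitions

12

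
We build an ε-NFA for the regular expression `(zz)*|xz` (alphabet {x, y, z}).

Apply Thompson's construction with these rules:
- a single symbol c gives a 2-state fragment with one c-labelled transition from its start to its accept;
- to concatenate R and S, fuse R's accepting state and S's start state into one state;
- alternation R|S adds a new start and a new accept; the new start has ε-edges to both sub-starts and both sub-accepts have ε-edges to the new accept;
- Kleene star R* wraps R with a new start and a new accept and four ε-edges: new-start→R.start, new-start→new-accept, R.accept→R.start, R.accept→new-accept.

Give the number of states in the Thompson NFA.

By structural recursion:
Each of the 4 symbol leaves contributes a 2-state fragment.
  zz : 3 states
  (zz)* : 5 states
  xz : 3 states
  (zz)*|xz : 10 states

10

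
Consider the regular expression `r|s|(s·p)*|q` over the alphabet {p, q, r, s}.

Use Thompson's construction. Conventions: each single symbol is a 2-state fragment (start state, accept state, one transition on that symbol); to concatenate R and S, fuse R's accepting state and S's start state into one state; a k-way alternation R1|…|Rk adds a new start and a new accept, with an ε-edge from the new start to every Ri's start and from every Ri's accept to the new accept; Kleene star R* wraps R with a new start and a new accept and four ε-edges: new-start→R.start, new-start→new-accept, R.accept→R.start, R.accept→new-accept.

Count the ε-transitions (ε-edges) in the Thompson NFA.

12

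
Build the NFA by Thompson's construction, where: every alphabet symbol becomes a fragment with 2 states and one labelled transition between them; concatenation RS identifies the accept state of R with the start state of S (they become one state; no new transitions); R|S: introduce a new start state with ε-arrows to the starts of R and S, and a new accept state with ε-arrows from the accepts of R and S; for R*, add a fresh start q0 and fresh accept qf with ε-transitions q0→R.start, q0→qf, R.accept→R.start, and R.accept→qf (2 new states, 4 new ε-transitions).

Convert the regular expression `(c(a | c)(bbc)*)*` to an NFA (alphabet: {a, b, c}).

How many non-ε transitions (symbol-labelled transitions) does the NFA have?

Building bottom-up:
Each of the 6 symbol leaves contributes exactly 1 symbol transition.
  a | c — 2 symbol transitions
  bbc — 3 symbol transitions
  (bbc)* — 3 symbol transitions
  c(a | c)(bbc)* — 6 symbol transitions
  (c(a | c)(bbc)*)* — 6 symbol transitions

6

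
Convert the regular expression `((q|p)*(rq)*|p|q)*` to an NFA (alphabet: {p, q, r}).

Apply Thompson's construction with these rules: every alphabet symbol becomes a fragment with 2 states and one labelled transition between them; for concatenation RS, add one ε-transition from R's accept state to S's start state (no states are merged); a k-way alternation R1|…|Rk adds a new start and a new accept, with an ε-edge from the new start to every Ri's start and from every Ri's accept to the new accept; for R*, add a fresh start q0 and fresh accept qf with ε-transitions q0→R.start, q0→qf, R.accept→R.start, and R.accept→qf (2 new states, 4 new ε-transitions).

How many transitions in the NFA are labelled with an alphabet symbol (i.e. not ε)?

6

Recursing over subexpressions:
Each of the 6 symbol leaves contributes exactly 1 symbol transition.
  q|p — 2 symbol transitions
  (q|p)* — 2 symbol transitions
  rq — 2 symbol transitions
  (rq)* — 2 symbol transitions
  (q|p)*(rq)* — 4 symbol transitions
  (q|p)*(rq)*|p|q — 6 symbol transitions
  ((q|p)*(rq)*|p|q)* — 6 symbol transitions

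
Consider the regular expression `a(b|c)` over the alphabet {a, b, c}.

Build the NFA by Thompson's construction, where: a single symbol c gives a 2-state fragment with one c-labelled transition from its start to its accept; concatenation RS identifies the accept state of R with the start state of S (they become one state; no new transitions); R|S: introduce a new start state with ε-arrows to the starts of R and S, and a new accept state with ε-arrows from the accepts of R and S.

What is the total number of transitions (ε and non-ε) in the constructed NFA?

7

By structural recursion:
Each of the 3 symbol leaves contributes 1 transition (1 symbol, 0 ε).
  b|c → 6 transitions (2 symbol, 4 ε)
  a(b|c) → 7 transitions (3 symbol, 4 ε)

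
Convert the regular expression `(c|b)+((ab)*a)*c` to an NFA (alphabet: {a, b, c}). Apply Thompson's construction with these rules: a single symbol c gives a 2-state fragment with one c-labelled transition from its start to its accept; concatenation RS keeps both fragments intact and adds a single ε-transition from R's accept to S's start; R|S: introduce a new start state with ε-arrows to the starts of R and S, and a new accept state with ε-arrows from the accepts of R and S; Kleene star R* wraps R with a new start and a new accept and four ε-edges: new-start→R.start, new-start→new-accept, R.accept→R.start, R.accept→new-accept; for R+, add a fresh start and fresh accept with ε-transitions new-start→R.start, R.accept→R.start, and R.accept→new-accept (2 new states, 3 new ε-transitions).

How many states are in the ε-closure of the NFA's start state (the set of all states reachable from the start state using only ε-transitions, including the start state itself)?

4

Work bottom-up. For each fragment F, track |ε-closure(F.start)| and whether F's accept lies in that closure (i.e. whether F accepts ε). A single-symbol fragment has closure size 1 and does not accept ε.
  c|b : |ε-closure| = 1 + 1 + 1 = 3 (the new accept is not ε-reachable since no branch accepts ε)
  (c|b)+ : |ε-closure| = 1 + 3 = 4 (the body doesn't accept ε, so the new accept is not reached)
  ab : |ε-closure| equals the left operand's closure size = 1 (its accept is not ε-reachable, so the closure stops there)
  (ab)* : the star's fresh start ε-reaches both the body's start and the fresh accept: |ε-closure| = 2 + 1 = 3
  (ab)*a : |ε-closure| = 3 + 1 = 4 (closure spills across the concat boundary because the left factor accepts ε)
  ((ab)*a)* : |ε-closure| = 1 (new start) + 4 (body) + 1 (new accept) = 6
  (c|b)+((ab)*a)*c : same as the first factor's closure: |ε-closure| = 4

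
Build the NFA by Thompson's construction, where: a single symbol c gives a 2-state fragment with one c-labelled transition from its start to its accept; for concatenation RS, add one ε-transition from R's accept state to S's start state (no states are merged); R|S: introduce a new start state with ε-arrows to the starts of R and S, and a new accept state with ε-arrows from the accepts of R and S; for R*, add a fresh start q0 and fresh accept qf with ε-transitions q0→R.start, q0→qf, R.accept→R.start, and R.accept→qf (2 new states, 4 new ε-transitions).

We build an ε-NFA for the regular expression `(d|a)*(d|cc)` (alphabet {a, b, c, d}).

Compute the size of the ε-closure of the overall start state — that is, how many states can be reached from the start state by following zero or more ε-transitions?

Work bottom-up. For each fragment F, track |ε-closure(F.start)| and whether F's accept lies in that closure (i.e. whether F accepts ε). A single-symbol fragment has closure size 1 and does not accept ε.
  d|a : new start ε-reaches every alternative's start; none of them accept ε, so the new accept is not reached: |closure| = 1 + 1 + 1 = 3
  (d|a)* : |closure| = 1 (new start) + 3 (body) + 1 (new accept) = 5
  cc : |closure| equals the left operand's closure size = 1 (its accept is not ε-reachable, so the closure stops there)
  d|cc : |closure| = 1 + 1 + 1 = 3 (the new accept is not ε-reachable since no branch accepts ε)
  (d|a)*(d|cc) : |closure| = 5 + 3 = 8 (closure spills across the concat boundary because the left factor accepts ε)

8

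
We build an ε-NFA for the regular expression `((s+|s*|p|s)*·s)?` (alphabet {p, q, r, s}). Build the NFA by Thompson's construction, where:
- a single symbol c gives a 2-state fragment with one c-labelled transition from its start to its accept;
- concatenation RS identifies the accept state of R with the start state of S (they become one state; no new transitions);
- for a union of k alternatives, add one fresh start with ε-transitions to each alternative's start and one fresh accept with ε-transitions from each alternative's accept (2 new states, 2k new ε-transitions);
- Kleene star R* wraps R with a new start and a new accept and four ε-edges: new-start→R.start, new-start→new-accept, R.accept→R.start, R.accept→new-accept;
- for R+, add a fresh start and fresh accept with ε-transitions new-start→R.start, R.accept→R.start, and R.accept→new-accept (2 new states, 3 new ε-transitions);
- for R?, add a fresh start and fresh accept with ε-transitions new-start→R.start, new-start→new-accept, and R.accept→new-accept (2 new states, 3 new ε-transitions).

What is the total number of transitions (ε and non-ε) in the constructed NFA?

27

By structural recursion:
Each of the 5 symbol leaves contributes 1 transition (1 symbol, 0 ε).
  s+ : 4 transitions (1 symbol, 3 ε)
  s* : 5 transitions (1 symbol, 4 ε)
  s+|s*|p|s : 19 transitions (4 symbol, 15 ε)
  (s+|s*|p|s)* : 23 transitions (4 symbol, 19 ε)
  (s+|s*|p|s)*·s : 24 transitions (5 symbol, 19 ε)
  ((s+|s*|p|s)*·s)? : 27 transitions (5 symbol, 22 ε)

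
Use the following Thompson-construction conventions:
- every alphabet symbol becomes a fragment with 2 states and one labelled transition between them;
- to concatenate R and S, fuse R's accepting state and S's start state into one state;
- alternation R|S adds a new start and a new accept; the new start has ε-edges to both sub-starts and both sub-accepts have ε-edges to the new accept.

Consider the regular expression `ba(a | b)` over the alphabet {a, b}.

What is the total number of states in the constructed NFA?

8

By structural recursion:
Each of the 4 symbol leaves contributes a 2-state fragment.
  a | b = 6 states
  ba(a | b) = 8 states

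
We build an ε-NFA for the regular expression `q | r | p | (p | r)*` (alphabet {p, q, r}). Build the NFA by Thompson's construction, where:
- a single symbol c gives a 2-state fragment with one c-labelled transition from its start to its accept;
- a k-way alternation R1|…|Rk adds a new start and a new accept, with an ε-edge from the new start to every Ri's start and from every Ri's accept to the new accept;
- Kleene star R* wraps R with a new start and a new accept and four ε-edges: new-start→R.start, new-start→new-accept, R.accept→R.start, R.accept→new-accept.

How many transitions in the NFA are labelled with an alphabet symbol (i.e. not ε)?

Bottom-up over the parse tree:
Each of the 5 symbol leaves contributes exactly 1 symbol transition.
  p | r = 2 symbol transitions
  (p | r)* = 2 symbol transitions
  q | r | p | (p | r)* = 5 symbol transitions

5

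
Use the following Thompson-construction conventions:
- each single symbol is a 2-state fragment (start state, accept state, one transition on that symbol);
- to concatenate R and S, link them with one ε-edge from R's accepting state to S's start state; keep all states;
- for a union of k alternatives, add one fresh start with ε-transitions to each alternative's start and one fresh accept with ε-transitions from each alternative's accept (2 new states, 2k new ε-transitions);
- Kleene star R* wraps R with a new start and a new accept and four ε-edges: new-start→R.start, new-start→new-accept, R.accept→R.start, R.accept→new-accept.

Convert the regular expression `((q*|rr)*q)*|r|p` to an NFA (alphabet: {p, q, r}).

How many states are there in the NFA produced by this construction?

Per subexpression:
Each of the 6 symbol leaves contributes a 2-state fragment.
  q* = 4 states
  rr = 4 states
  q*|rr = 10 states
  (q*|rr)* = 12 states
  (q*|rr)*q = 14 states
  ((q*|rr)*q)* = 16 states
  ((q*|rr)*q)*|r|p = 22 states

22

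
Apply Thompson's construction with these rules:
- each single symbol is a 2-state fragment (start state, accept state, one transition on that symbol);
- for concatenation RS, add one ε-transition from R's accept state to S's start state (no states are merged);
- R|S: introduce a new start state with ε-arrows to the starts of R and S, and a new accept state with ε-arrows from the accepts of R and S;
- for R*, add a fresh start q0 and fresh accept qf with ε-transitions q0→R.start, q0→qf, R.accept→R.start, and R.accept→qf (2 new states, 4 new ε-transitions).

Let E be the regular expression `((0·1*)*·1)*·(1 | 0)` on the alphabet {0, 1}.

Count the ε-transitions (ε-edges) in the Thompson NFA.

Recursing over subexpressions:
Each of the 5 symbol leaves contributes 0 ε-transitions.
  1* → 4 ε-transitions
  0·1* → 5 ε-transitions
  (0·1*)* → 9 ε-transitions
  (0·1*)*·1 → 10 ε-transitions
  ((0·1*)*·1)* → 14 ε-transitions
  1 | 0 → 4 ε-transitions
  ((0·1*)*·1)*·(1 | 0) → 19 ε-transitions

19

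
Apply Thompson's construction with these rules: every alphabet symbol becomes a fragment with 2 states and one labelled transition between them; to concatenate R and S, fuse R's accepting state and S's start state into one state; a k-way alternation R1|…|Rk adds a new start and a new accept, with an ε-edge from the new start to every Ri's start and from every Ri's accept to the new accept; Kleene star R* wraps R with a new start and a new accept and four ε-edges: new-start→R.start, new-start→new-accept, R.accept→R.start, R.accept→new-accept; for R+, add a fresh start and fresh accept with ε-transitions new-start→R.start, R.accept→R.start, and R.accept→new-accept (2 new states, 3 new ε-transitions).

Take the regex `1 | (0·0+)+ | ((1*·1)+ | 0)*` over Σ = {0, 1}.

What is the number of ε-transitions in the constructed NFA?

Per subexpression:
Each of the 6 symbol leaves contributes 0 ε-transitions.
  0+ → 3 ε-transitions
  0·0+ → 3 ε-transitions
  (0·0+)+ → 6 ε-transitions
  1* → 4 ε-transitions
  1*·1 → 4 ε-transitions
  (1*·1)+ → 7 ε-transitions
  (1*·1)+ | 0 → 11 ε-transitions
  ((1*·1)+ | 0)* → 15 ε-transitions
  1 | (0·0+)+ | ((1*·1)+ | 0)* → 27 ε-transitions

27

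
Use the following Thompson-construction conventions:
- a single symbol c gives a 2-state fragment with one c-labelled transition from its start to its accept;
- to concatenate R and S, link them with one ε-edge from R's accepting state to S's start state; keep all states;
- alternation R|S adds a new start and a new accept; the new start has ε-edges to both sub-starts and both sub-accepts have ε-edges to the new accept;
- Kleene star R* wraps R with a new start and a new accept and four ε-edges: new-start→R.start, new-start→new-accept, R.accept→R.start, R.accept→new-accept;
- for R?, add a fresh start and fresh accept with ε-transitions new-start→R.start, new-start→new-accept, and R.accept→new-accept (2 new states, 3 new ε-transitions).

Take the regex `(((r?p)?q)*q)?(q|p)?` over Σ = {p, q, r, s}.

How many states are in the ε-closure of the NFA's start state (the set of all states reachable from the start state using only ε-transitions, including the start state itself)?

17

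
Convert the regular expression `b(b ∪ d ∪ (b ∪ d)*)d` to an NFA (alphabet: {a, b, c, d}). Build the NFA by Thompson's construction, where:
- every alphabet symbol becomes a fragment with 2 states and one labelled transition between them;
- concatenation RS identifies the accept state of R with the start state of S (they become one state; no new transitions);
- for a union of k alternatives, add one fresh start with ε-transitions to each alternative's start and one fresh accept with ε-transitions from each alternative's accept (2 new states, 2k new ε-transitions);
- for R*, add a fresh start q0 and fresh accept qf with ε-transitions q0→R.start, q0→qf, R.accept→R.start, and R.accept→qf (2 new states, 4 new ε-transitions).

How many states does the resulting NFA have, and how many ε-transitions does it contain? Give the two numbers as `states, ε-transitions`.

Bottom-up over the parse tree:
Each of the 6 symbol leaves contributes 2 states and 0 ε-transitions.
  b ∪ d — 6 states, 4 ε-transitions
  (b ∪ d)* — 8 states, 8 ε-transitions
  b ∪ d ∪ (b ∪ d)* — 14 states, 14 ε-transitions
  b(b ∪ d ∪ (b ∪ d)*)d — 16 states, 14 ε-transitions

16, 14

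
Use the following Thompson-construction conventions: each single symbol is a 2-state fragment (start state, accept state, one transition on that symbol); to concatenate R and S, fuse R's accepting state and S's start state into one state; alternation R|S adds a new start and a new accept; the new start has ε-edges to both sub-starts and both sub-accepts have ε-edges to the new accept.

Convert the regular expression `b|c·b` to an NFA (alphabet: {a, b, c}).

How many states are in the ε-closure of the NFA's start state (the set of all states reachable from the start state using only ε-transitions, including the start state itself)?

3

Let C(F) = |ε-closure(F.start)| within fragment F, and note whether F accepts ε. Symbol fragments have C = 1 and do not accept ε. Then:
  c·b → same as the first factor's closure: |closure| = 1
  b|c·b → new start ε-reaches every alternative's start; none of them accept ε, so the new accept is not reached: |closure| = 1 + 1 + 1 = 3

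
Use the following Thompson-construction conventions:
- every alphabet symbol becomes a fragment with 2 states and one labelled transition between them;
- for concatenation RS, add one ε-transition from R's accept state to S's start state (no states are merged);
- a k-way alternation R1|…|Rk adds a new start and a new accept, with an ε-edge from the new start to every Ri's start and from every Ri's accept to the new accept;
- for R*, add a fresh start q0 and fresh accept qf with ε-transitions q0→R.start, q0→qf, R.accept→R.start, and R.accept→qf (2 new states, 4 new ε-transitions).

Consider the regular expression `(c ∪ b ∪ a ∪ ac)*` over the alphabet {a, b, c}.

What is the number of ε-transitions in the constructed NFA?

13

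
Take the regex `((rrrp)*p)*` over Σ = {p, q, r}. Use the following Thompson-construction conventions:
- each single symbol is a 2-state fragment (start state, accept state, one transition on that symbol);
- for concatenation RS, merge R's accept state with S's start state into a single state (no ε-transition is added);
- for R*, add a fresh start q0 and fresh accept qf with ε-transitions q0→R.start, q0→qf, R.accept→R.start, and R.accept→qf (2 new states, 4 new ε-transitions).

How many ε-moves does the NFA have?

Per subexpression:
Each of the 5 symbol leaves contributes 0 ε-transitions.
  rrrp : 0 ε-transitions
  (rrrp)* : 4 ε-transitions
  (rrrp)*p : 4 ε-transitions
  ((rrrp)*p)* : 8 ε-transitions

8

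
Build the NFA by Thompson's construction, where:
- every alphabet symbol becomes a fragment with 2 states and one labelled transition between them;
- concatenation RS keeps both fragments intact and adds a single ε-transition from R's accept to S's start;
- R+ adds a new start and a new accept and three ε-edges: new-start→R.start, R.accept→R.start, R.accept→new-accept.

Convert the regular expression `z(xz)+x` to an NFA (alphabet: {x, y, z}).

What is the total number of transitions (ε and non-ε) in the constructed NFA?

10

Per subexpression:
Each of the 4 symbol leaves contributes 1 transition (1 symbol, 0 ε).
  xz → 3 transitions (2 symbol, 1 ε)
  (xz)+ → 6 transitions (2 symbol, 4 ε)
  z(xz)+x → 10 transitions (4 symbol, 6 ε)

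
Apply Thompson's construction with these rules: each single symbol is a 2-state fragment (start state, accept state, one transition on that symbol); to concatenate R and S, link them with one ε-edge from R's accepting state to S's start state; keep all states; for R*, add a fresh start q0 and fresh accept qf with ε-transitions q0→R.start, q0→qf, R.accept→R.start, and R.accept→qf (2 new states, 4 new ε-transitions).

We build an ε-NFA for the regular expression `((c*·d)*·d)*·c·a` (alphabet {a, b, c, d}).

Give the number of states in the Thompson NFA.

16

Building bottom-up:
Each of the 5 symbol leaves contributes a 2-state fragment.
  c* = 4 states
  c*·d = 6 states
  (c*·d)* = 8 states
  (c*·d)*·d = 10 states
  ((c*·d)*·d)* = 12 states
  ((c*·d)*·d)*·c·a = 16 states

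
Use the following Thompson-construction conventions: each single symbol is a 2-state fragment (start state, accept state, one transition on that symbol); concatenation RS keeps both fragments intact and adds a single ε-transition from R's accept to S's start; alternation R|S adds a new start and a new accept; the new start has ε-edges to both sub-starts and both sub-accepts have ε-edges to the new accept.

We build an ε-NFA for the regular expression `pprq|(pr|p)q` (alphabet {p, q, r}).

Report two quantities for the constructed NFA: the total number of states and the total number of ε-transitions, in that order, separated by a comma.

20, 13

Building bottom-up:
Each of the 8 symbol leaves contributes 2 states and 0 ε-transitions.
  pprq : 8 states, 3 ε-transitions
  pr : 4 states, 1 ε-transition
  pr|p : 8 states, 5 ε-transitions
  (pr|p)q : 10 states, 6 ε-transitions
  pprq|(pr|p)q : 20 states, 13 ε-transitions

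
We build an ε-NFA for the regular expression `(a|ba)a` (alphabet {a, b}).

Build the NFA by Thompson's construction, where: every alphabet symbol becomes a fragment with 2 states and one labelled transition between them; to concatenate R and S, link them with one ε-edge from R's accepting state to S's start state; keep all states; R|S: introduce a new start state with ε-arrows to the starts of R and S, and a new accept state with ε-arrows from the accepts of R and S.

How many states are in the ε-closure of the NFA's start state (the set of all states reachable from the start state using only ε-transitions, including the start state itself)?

3

Compute the ε-closure size of each fragment's start state recursively; a symbol fragment's start has no outgoing ε-edge, so its closure is just itself (size 1).
  ba : same as the first factor's closure: C = 1
  a|ba : C = 1 + 1 + 1 = 3 (the new accept is not ε-reachable since no branch accepts ε)
  (a|ba)a : C equals the left operand's closure size = 3 (its accept is not ε-reachable, so the closure stops there)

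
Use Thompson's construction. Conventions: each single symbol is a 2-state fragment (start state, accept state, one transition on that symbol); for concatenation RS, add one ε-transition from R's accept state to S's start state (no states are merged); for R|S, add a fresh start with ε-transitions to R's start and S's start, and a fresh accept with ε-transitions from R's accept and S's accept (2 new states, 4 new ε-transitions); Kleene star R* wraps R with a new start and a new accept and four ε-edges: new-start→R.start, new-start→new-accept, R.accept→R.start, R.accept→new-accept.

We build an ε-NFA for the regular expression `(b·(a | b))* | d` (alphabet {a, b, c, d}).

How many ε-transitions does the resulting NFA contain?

Bottom-up over the parse tree:
Each of the 4 symbol leaves contributes 0 ε-transitions.
  a | b = 4 ε-transitions
  b·(a | b) = 5 ε-transitions
  (b·(a | b))* = 9 ε-transitions
  (b·(a | b))* | d = 13 ε-transitions

13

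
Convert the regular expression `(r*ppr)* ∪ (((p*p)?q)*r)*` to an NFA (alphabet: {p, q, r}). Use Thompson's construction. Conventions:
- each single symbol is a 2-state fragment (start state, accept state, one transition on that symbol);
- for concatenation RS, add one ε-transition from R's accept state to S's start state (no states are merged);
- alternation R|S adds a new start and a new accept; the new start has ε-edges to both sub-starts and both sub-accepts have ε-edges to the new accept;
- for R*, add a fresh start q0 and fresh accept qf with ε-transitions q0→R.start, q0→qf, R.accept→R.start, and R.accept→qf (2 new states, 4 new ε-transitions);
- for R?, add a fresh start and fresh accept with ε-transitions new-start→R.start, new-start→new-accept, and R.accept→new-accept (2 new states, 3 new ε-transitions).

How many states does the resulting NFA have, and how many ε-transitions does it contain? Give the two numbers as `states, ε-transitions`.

30, 33

By structural recursion:
Each of the 8 symbol leaves contributes 2 states and 0 ε-transitions.
  r* = 4 states, 4 ε-transitions
  r*ppr = 10 states, 7 ε-transitions
  (r*ppr)* = 12 states, 11 ε-transitions
  p* = 4 states, 4 ε-transitions
  p*p = 6 states, 5 ε-transitions
  (p*p)? = 8 states, 8 ε-transitions
  (p*p)?q = 10 states, 9 ε-transitions
  ((p*p)?q)* = 12 states, 13 ε-transitions
  ((p*p)?q)*r = 14 states, 14 ε-transitions
  (((p*p)?q)*r)* = 16 states, 18 ε-transitions
  (r*ppr)* ∪ (((p*p)?q)*r)* = 30 states, 33 ε-transitions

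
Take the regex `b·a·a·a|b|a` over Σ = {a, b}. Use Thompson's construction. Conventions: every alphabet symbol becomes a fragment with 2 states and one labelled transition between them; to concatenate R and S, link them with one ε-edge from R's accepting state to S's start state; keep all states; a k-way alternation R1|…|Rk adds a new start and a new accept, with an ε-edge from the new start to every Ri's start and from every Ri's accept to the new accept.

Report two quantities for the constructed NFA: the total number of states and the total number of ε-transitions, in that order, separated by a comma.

14, 9

By structural recursion:
Each of the 6 symbol leaves contributes 2 states and 0 ε-transitions.
  b·a·a·a = 8 states, 3 ε-transitions
  b·a·a·a|b|a = 14 states, 9 ε-transitions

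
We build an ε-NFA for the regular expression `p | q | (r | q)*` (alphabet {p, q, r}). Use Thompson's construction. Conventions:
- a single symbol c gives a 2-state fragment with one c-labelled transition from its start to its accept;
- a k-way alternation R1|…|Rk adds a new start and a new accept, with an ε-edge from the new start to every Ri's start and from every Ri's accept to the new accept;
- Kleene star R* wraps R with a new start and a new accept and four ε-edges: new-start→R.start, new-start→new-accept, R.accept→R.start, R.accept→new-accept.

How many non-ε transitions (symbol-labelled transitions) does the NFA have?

Recursing over subexpressions:
Each of the 4 symbol leaves contributes exactly 1 symbol transition.
  r | q — 2 symbol transitions
  (r | q)* — 2 symbol transitions
  p | q | (r | q)* — 4 symbol transitions

4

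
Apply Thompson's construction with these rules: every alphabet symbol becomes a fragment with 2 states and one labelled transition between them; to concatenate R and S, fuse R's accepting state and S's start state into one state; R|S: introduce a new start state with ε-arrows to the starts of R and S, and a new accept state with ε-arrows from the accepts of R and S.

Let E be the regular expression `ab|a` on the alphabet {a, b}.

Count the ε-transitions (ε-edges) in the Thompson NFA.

Bottom-up over the parse tree:
Each of the 3 symbol leaves contributes 0 ε-transitions.
  ab — 0 ε-transitions
  ab|a — 4 ε-transitions

4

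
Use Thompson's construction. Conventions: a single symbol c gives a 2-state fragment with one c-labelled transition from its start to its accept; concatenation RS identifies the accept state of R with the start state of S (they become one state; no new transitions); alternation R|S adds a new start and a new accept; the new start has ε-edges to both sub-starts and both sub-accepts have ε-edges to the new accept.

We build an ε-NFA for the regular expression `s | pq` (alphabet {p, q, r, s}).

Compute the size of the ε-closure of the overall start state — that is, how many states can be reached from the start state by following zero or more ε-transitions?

Let C(F) = |ε-closure(F.start)| within fragment F, and note whether F accepts ε. Symbol fragments have C = 1 and do not accept ε. Then:
  pq : same as the first factor's closure: |closure| = 1
  s | pq : new start ε-reaches every alternative's start; none of them accept ε, so the new accept is not reached: |closure| = 1 + 1 + 1 = 3

3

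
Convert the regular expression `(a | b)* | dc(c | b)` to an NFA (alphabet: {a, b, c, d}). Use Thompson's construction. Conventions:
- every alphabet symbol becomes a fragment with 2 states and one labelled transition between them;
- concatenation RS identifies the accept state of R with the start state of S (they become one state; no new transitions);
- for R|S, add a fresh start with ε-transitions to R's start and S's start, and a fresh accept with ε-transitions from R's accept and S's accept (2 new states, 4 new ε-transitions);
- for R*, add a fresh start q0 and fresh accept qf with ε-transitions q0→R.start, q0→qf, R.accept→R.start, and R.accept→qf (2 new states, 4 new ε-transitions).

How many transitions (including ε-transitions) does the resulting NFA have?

Bottom-up over the parse tree:
Each of the 6 symbol leaves contributes 1 transition (1 symbol, 0 ε).
  a | b = 6 transitions (2 symbol, 4 ε)
  (a | b)* = 10 transitions (2 symbol, 8 ε)
  c | b = 6 transitions (2 symbol, 4 ε)
  dc(c | b) = 8 transitions (4 symbol, 4 ε)
  (a | b)* | dc(c | b) = 22 transitions (6 symbol, 16 ε)

22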